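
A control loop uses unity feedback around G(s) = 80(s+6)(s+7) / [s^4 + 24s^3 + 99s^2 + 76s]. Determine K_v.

840/19

Lowest-order denominator term is 76s, so the open loop has 1 pole at the origin → type 1 system.
K_v = lim_{s→0} s·G(s) = 80·6·7 / 76 = 840/19.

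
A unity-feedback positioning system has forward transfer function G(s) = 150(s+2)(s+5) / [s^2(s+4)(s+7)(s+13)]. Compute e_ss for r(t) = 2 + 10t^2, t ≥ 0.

364/75

G(s) has two factors of s in the denominator, so the system is type 2. Taking each input component in turn:
  • 2: tracked with zero error.
  • 10t^2: e_ss = 20/K_a with K_a=375/91 → 364/75.
Total e_ss = 364/75.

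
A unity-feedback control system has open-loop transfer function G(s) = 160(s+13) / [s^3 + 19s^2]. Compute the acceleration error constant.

2080/19

Lowest-order denominator term is 19s^2, so the open loop has 2 poles at the origin → type 2 system.
K_a = lim_{s→0} s^2·G(s) = 160·13 / 19 = 2080/19.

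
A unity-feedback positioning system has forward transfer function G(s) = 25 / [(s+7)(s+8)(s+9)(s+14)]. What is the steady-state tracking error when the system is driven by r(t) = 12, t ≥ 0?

84672/7081

System type = 0 (no poles at s=0).
K_p = lim_{s→0} G(s) = 25 / (7·8·9·14) = 25/7056.
e_ss = 12/(1 + K_p) = 12/(7081/7056) = 84672/7081.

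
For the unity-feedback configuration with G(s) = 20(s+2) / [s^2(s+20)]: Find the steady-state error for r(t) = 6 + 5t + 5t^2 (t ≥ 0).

Two free integrators in G(s): this is a type 2 system. Taking each input component in turn:
  • 6: tracked with zero error.
  • 5t: tracked with zero error.
  • 5t^2: e_ss = 10/K_a with K_a=2 → 5.
Total e_ss = 5.

5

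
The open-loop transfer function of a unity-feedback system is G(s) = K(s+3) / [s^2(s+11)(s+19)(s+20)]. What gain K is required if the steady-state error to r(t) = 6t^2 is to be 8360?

System type = 2 (two poles at s=0).
K_a = lim_{s→0} s^2·G(s) = K·3 / (11·19·20) = (3/4180)·K.
e_ss = 12/K_a = 8360 ⇒ K_a = 3/2090 ⇒ K = (3/2090)/(3/4180) = 2.

2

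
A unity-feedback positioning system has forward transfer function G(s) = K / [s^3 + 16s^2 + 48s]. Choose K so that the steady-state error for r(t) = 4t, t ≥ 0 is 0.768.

250

Lowest-order denominator term is 48s, so the open loop has 1 pole at the origin → type 1 system.
K_v = lim_{s→0} s·G(s) = K / 48 = (1/48)·K.
e_ss = 4/K_v = 0.768 ⇒ K_v = 125/24 ⇒ K = (125/24)/(1/48) = 250.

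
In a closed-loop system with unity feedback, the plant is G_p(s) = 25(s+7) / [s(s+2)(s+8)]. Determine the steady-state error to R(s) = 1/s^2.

G_p(s) has one factor of s in the denominator, so the system is type 1.
K_v = lim_{s→0} s·G_p(s) = 25·7 / (2·8) = 10.9375.
e_ss = 1/K_v = 1/10.9375 = 16/175.

16/175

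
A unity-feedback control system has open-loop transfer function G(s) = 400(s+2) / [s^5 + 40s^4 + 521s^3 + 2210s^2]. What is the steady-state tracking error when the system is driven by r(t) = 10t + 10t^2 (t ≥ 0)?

55.25

Lowest-order denominator term is 2210s^2, so the open loop has 2 poles at the origin → type 2 system. Treating each term separately:
  • 10t: tracked with zero error.
  • 10t^2: e_ss = 20/K_a with K_a=80/221 → 55.25.
Total e_ss = 55.25.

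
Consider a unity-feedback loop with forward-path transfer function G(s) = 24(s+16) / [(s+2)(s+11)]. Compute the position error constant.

System type = 0 (no poles at s=0).
K_p = lim_{s→0} G(s) = 24·16 / (2·11) = 192/11.

192/11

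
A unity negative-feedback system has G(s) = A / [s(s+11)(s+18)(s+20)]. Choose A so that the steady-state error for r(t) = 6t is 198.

G(s) has one factor of s in the denominator, so the system is type 1.
K_v = lim_{s→0} s·G(s) = A / (11·18·20) = (1/3960)·A.
e_ss = 6/K_v = 198 ⇒ K_v = 1/33 ⇒ A = (1/33)/(1/3960) = 120.

120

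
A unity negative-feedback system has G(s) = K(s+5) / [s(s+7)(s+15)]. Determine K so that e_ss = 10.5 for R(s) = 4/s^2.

8

G(s) has one factor of s in the denominator, so the system is type 1.
K_v = lim_{s→0} s·G(s) = K·5 / (7·15) = (1/21)·K.
e_ss = 4/K_v = 10.5 ⇒ K_v = 8/21 ⇒ K = (8/21)/(1/21) = 8.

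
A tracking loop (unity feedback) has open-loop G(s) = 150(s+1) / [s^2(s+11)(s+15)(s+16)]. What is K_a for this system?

5/88

G(s) has two factors of s in the denominator, so the system is type 2.
K_a = lim_{s→0} s^2·G(s) = 150·1 / (11·15·16) = 5/88.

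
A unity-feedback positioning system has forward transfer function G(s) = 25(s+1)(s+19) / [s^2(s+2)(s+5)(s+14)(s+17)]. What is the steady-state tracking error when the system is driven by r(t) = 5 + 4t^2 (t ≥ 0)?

G(s) has two factors of s in the denominator, so the system is type 2. Treating each term separately:
  • 5: tracked with zero error.
  • 4t^2: e_ss = 8/K_a with K_a=95/476 → 3808/95.
Total e_ss = 3808/95.

3808/95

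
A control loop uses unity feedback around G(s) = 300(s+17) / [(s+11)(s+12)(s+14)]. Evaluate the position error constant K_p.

425/154

No free integrators in G(s): this is a type 0 system.
K_p = lim_{s→0} G(s) = 300·17 / (11·12·14) = 425/154.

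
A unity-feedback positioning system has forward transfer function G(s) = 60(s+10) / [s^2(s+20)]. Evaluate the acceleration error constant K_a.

30

G(s) has two factors of s in the denominator, so the system is type 2.
K_a = lim_{s→0} s^2·G(s) = 60·10 / (20) = 30.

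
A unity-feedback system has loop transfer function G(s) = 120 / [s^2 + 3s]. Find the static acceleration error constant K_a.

0

Lowest-order denominator term is 3s, so the open loop has 1 pole at the origin → type 1 system.
K_a = lim_{s→0} s^2·G(s) = 0 (the extra factor of s kills the finite limit).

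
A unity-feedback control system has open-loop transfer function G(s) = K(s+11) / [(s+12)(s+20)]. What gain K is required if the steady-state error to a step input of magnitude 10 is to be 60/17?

No free integrators in G(s): this is a type 0 system.
K_p = lim_{s→0} G(s) = K·11 / (12·20) = (11/240)·K.
e_ss = 10/(1 + K_p) = 60/17 ⇒ 1 + (11/240)·K = 17/6 ⇒ K = 40.

40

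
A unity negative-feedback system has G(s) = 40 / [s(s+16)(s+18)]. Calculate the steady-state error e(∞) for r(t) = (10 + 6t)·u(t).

43.2

G(s) has one factor of s in the denominator, so the system is type 1. By superposition:
  • 10: tracked with zero error.
  • 6t: e_ss = 6/K_v with K_v=5/36 → 43.2.
Total e_ss = 43.2.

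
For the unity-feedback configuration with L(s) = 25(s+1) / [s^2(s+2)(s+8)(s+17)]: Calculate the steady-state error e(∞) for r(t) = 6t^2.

130.56

L(s) has two factors of s in the denominator, so the system is type 2.
K_a = lim_{s→0} s^2·L(s) = 25·1 / (2·8·17) = 25/272.
r(t) = 6t^2 gives R(s) = 12/s^3.
e_ss = 12/K_a = 12/(25/272) = 130.56.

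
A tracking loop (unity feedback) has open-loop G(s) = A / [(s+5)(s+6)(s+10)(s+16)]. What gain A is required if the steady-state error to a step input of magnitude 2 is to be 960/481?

The open loop has no poles at the origin → type 0 system.
K_p = lim_{s→0} G(s) = A / (5·6·10·16) = (1/4800)·A.
e_ss = 2/(1 + K_p) = 960/481 ⇒ 1 + (1/4800)·A = 481/480 ⇒ A = 10.

10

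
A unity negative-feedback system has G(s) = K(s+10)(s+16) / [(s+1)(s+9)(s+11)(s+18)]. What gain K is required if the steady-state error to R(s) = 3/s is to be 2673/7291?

The open loop has no poles at the origin → type 0 system.
K_p = lim_{s→0} G(s) = K·10·16 / (1·9·11·18) = (80/891)·K.
e_ss = 3/(1 + K_p) = 2673/7291 ⇒ 1 + (80/891)·K = 7291/891 ⇒ K = 80.

80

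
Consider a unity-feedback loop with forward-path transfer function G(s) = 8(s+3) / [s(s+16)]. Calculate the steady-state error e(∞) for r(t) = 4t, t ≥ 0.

One free integrator in G(s): this is a type 1 system.
K_v = lim_{s→0} s·G(s) = 8·3 / (16) = 1.5.
e_ss = 4/K_v = 4/1.5 = 8/3.

8/3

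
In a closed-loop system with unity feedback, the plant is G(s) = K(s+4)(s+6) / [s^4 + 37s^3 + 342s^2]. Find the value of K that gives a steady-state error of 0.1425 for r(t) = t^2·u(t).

The denominator has no term below 342s^2 — 2 poles at s=0, type 2.
K_a = lim_{s→0} s^2·G(s) = K·4·6 / 342 = (4/57)·K.
e_ss = 2/K_a = 0.1425 ⇒ K_a = 800/57 ⇒ K = (800/57)/(4/57) = 200.

200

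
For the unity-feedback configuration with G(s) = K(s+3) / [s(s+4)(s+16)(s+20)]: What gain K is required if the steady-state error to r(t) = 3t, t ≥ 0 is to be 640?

2

System type = 1 (one pole at s=0).
K_v = lim_{s→0} s·G(s) = K·3 / (4·16·20) = (3/1280)·K.
e_ss = 3/K_v = 640 ⇒ K_v = 3/640 ⇒ K = (3/640)/(3/1280) = 2.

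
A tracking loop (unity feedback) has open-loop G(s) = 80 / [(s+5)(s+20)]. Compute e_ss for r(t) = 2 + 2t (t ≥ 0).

infinity

G(s) has no factors of s in the denominator, so the system is type 0. Taking each input component in turn:
  • 2: e_ss = 2/(1+K_p) with K_p=0.8 → 10/9.
  • 2t: a type-0 system cannot track it, e_ss → ∞.
The unbounded component dominates.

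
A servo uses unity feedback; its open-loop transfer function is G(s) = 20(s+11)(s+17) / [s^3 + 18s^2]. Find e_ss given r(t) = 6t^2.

Factoring s^2 from the denominator leaves a polynomial with constant term 18, so the system is type 2.
K_a = lim_{s→0} s^2·G(s) = 20·11·17 / 18 = 1870/9.
r(t) = 6t^2 gives R(s) = 12/s^3.
e_ss = 12/K_a = 12/(1870/9) = 54/935.

54/935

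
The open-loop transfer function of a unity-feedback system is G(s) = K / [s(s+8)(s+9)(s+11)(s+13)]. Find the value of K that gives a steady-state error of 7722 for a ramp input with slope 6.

System type = 1 (one pole at s=0).
K_v = lim_{s→0} s·G(s) = K / (8·9·11·13) = (1/10296)·K.
e_ss = 6/K_v = 7722 ⇒ K_v = 1/1287 ⇒ K = (1/1287)/(1/10296) = 8.

8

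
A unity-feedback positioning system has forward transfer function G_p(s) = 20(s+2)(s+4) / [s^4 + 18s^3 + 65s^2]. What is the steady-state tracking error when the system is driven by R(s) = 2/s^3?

0.8125

The denominator has no term below 65s^2 — 2 poles at s=0, type 2.
K_a = lim_{s→0} s^2·G_p(s) = 20·2·4 / 65 = 32/13.
r(t) = t^2 gives R(s) = 2/s^3.
e_ss = 2/K_a = 2/(32/13) = 0.8125.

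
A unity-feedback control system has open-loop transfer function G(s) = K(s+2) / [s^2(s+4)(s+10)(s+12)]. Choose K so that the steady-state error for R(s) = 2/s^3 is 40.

12

System type = 2 (two poles at s=0).
K_a = lim_{s→0} s^2·G(s) = K·2 / (4·10·12) = (1/240)·K.
e_ss = 2/K_a = 40 ⇒ K_a = 0.05 ⇒ K = 0.05/(1/240) = 12.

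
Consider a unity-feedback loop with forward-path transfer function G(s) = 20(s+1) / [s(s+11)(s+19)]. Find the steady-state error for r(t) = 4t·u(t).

The open loop has one pole at the origin → type 1 system.
K_v = lim_{s→0} s·G(s) = 20·1 / (11·19) = 20/209.
e_ss = 4/K_v = 4/(20/209) = 41.8.

41.8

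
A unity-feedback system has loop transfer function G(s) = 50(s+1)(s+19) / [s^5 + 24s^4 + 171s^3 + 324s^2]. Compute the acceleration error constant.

Lowest-order denominator term is 324s^2, so the open loop has 2 poles at the origin → type 2 system.
K_a = lim_{s→0} s^2·G(s) = 50·1·19 / 324 = 475/162.

475/162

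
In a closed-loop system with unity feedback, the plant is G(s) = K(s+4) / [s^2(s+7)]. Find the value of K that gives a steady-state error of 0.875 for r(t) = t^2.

Two free integrators in G(s): this is a type 2 system.
K_a = lim_{s→0} s^2·G(s) = K·4 / (7) = (4/7)·K.
e_ss = 2/K_a = 0.875 ⇒ K_a = 16/7 ⇒ K = (16/7)/(4/7) = 4.

4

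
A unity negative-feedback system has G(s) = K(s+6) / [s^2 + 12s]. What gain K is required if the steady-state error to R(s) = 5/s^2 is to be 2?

The denominator has no term below 12s — 1 pole at s=0, type 1.
K_v = lim_{s→0} s·G(s) = K·6 / 12 = 0.5·K.
e_ss = 5/K_v = 2 ⇒ K_v = 2.5 ⇒ K = 2.5/0.5 = 5.

5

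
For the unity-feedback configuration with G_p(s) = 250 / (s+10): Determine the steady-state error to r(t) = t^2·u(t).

infinity

The open loop has no poles at the origin → type 0 system.
For a type-0 system K_a = 0, so e_ss to a parabolic input is unbounded.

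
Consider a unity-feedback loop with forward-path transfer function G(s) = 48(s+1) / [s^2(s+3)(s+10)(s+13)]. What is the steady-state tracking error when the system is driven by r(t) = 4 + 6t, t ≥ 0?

0

System type = 2 (two poles at s=0). By superposition:
  • 4: tracked with zero error.
  • 6t: tracked with zero error.
Total e_ss = 0.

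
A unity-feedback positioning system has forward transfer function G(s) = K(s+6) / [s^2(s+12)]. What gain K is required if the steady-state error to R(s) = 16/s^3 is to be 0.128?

System type = 2 (two poles at s=0).
K_a = lim_{s→0} s^2·G(s) = K·6 / (12) = 0.5·K.
e_ss = 16/K_a = 0.128 ⇒ K_a = 125 ⇒ K = 125/0.5 = 250.

250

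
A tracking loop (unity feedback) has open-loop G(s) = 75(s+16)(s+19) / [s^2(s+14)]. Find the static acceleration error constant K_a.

The open loop has two poles at the origin → type 2 system.
K_a = lim_{s→0} s^2·G(s) = 75·16·19 / (14) = 11400/7.

11400/7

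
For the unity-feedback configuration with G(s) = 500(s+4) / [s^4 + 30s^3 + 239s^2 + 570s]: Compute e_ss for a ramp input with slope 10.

Factoring s from the denominator leaves a polynomial with constant term 570, so the system is type 1.
K_v = lim_{s→0} s·G(s) = 500·4 / 570 = 200/57.
e_ss = 10/K_v = 10/(200/57) = 2.85.

2.85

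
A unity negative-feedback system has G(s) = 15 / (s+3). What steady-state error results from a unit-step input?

System type = 0 (no poles at s=0).
K_p = lim_{s→0} G(s) = 15 / (3) = 5.
e_ss = 1/(1 + K_p) = 1/6.

1/6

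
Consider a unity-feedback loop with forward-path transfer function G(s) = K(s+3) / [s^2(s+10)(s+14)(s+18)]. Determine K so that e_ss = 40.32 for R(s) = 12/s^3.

250

The open loop has two poles at the origin → type 2 system.
K_a = lim_{s→0} s^2·G(s) = K·3 / (10·14·18) = (1/840)·K.
e_ss = 12/K_a = 40.32 ⇒ K_a = 25/84 ⇒ K = (25/84)/(1/840) = 250.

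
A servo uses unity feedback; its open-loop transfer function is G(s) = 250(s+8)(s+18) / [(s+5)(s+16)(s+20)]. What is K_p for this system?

22.5

The open loop has no poles at the origin → type 0 system.
K_p = lim_{s→0} G(s) = 250·8·18 / (5·16·20) = 22.5.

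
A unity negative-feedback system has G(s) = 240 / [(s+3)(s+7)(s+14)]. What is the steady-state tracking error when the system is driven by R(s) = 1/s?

49/89

The open loop has no poles at the origin → type 0 system.
K_p = lim_{s→0} G(s) = 240 / (3·7·14) = 40/49.
e_ss = 1/(1 + K_p) = 1/(89/49) = 49/89.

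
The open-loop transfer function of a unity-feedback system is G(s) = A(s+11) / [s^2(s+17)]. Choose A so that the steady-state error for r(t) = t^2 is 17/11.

2

System type = 2 (two poles at s=0).
K_a = lim_{s→0} s^2·G(s) = A·11 / (17) = (11/17)·A.
e_ss = 2/K_a = 17/11 ⇒ K_a = 22/17 ⇒ A = (22/17)/(11/17) = 2.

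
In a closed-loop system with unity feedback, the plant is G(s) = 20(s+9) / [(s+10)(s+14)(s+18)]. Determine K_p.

1/14

The open loop has no poles at the origin → type 0 system.
K_p = lim_{s→0} G(s) = 20·9 / (10·14·18) = 1/14.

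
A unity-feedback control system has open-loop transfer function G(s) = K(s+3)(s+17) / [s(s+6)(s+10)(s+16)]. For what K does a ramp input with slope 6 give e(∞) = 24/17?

80

One free integrator in G(s): this is a type 1 system.
K_v = lim_{s→0} s·G(s) = K·3·17 / (6·10·16) = (17/320)·K.
e_ss = 6/K_v = 24/17 ⇒ K_v = 4.25 ⇒ K = 4.25/(17/320) = 80.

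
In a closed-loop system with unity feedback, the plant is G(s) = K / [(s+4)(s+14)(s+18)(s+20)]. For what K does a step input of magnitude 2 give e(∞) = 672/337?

60

No free integrators in G(s): this is a type 0 system.
K_p = lim_{s→0} G(s) = K / (4·14·18·20) = (1/20160)·K.
e_ss = 2/(1 + K_p) = 672/337 ⇒ 1 + (1/20160)·K = 337/336 ⇒ K = 60.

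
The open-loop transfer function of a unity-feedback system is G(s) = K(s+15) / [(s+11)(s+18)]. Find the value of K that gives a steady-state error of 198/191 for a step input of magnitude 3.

No free integrators in G(s): this is a type 0 system.
K_p = lim_{s→0} G(s) = K·15 / (11·18) = (5/66)·K.
e_ss = 3/(1 + K_p) = 198/191 ⇒ 1 + (5/66)·K = 191/66 ⇒ K = 25.

25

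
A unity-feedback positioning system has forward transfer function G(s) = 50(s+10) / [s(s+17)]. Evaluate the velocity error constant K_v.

One free integrator in G(s): this is a type 1 system.
K_v = lim_{s→0} s·G(s) = 50·10 / (17) = 500/17.

500/17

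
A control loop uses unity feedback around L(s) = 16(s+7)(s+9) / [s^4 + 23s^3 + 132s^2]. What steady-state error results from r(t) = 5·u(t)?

0

Lowest-order denominator term is 132s^2, so the open loop has 2 poles at the origin → type 2 system.
A type-2 system has K_p = ∞, so it tracks a step input with zero steady-state error.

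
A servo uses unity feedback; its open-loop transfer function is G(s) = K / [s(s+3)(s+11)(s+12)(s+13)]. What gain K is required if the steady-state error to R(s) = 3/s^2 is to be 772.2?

G(s) has one factor of s in the denominator, so the system is type 1.
K_v = lim_{s→0} s·G(s) = K / (3·11·12·13) = (1/5148)·K.
e_ss = 3/K_v = 772.2 ⇒ K_v = 5/1287 ⇒ K = (5/1287)/(1/5148) = 20.

20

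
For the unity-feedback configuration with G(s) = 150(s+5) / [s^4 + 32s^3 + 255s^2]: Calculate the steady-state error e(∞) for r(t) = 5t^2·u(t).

3.4

Lowest-order denominator term is 255s^2, so the open loop has 2 poles at the origin → type 2 system.
K_a = lim_{s→0} s^2·G(s) = 150·5 / 255 = 50/17.
r(t) = 5t^2 gives R(s) = 10/s^3.
e_ss = 10/K_a = 10/(50/17) = 3.4.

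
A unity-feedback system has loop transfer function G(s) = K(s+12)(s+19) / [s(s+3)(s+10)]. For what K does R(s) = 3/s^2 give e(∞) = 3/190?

25

The open loop has one pole at the origin → type 1 system.
K_v = lim_{s→0} s·G(s) = K·12·19 / (3·10) = 7.6·K.
e_ss = 3/K_v = 3/190 ⇒ K_v = 190 ⇒ K = 190/7.6 = 25.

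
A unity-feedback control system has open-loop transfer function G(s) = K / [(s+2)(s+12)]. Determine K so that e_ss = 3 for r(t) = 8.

System type = 0 (no poles at s=0).
K_p = lim_{s→0} G(s) = K / (2·12) = (1/24)·K.
e_ss = 8/(1 + K_p) = 3 ⇒ 1 + (1/24)·K = 8/3 ⇒ K = 40.

40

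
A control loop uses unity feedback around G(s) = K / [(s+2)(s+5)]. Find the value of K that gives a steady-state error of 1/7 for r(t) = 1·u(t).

G(s) has no factors of s in the denominator, so the system is type 0.
K_p = lim_{s→0} G(s) = K / (2·5) = 0.1·K.
e_ss = 1/(1 + K_p) = 1/7 ⇒ 1 + 0.1·K = 7 ⇒ K = 60.

60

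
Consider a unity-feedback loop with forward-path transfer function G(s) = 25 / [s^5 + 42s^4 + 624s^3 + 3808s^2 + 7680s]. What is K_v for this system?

5/1536

The denominator has no term below 7680s — 1 pole at s=0, type 1.
K_v = lim_{s→0} s·G(s) = 25 / 7680 = 5/1536.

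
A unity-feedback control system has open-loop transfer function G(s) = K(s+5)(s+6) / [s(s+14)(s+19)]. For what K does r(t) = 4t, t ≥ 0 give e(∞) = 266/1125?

150

G(s) has one factor of s in the denominator, so the system is type 1.
K_v = lim_{s→0} s·G(s) = K·5·6 / (14·19) = (15/133)·K.
e_ss = 4/K_v = 266/1125 ⇒ K_v = 2250/133 ⇒ K = (2250/133)/(15/133) = 150.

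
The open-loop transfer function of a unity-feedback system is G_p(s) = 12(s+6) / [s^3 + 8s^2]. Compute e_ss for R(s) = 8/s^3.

Factoring s^2 from the denominator leaves a polynomial with constant term 8, so the system is type 2.
K_a = lim_{s→0} s^2·G_p(s) = 12·6 / 8 = 9.
r(t) = 4t^2 gives R(s) = 8/s^3.
e_ss = 8/K_a = 8/9.

8/9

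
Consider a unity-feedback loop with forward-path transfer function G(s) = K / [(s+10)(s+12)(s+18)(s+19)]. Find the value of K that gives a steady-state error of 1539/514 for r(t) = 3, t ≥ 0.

80

The open loop has no poles at the origin → type 0 system.
K_p = lim_{s→0} G(s) = K / (10·12·18·19) = (1/41040)·K.
e_ss = 3/(1 + K_p) = 1539/514 ⇒ 1 + (1/41040)·K = 514/513 ⇒ K = 80.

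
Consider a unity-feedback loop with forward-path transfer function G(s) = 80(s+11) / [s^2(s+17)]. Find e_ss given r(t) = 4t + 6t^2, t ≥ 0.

Two free integrators in G(s): this is a type 2 system. By superposition:
  • 4t: tracked with zero error.
  • 6t^2: e_ss = 12/K_a with K_a=880/17 → 51/220.
Total e_ss = 51/220.

51/220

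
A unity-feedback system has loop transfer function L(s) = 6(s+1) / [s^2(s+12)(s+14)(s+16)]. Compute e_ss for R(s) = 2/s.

Two free integrators in L(s): this is a type 2 system.
A type-2 system has K_p = ∞, so it tracks a step input with zero steady-state error.

0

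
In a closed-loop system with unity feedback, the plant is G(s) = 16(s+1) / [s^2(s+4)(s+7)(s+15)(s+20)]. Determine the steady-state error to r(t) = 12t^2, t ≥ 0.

G(s) has two factors of s in the denominator, so the system is type 2.
K_a = lim_{s→0} s^2·G(s) = 16·1 / (4·7·15·20) = 1/525.
r(t) = 12t^2 gives R(s) = 24/s^3.
e_ss = 24/K_a = 24/(1/525) = 12600.

12600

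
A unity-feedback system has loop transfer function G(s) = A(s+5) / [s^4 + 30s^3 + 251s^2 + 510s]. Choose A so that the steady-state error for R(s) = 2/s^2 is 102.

2

Lowest-order denominator term is 510s, so the open loop has 1 pole at the origin → type 1 system.
K_v = lim_{s→0} s·G(s) = A·5 / 510 = (1/102)·A.
e_ss = 2/K_v = 102 ⇒ K_v = 1/51 ⇒ A = (1/51)/(1/102) = 2.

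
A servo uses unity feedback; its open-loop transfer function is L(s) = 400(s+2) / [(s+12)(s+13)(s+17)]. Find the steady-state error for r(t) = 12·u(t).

System type = 0 (no poles at s=0).
K_p = lim_{s→0} L(s) = 400·2 / (12·13·17) = 200/663.
e_ss = 12/(1 + K_p) = 12/(863/663) = 7956/863.

7956/863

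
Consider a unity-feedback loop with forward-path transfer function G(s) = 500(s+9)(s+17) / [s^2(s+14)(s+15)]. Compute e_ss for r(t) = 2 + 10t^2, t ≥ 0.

14/255

System type = 2 (two poles at s=0). Treating each term separately:
  • 2: tracked with zero error.
  • 10t^2: e_ss = 20/K_a with K_a=2550/7 → 14/255.
Total e_ss = 14/255.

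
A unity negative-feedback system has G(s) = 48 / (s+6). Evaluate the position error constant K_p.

8

G(s) has no factors of s in the denominator, so the system is type 0.
K_p = lim_{s→0} G(s) = 48 / (6) = 8.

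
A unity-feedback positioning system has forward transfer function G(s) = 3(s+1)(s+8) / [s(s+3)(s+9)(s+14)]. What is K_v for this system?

4/63

One free integrator in G(s): this is a type 1 system.
K_v = lim_{s→0} s·G(s) = 3·1·8 / (3·9·14) = 4/63.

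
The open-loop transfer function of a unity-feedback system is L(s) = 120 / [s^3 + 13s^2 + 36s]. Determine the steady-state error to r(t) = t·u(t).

Factoring s from the denominator leaves a polynomial with constant term 36, so the system is type 1.
K_v = lim_{s→0} s·L(s) = 120 / 36 = 10/3.
e_ss = 1/K_v = 1/(10/3) = 0.3.

0.3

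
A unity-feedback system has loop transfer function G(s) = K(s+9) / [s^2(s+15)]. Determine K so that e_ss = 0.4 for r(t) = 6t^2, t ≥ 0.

System type = 2 (two poles at s=0).
K_a = lim_{s→0} s^2·G(s) = K·9 / (15) = 0.6·K.
e_ss = 12/K_a = 0.4 ⇒ K_a = 30 ⇒ K = 30/0.6 = 50.

50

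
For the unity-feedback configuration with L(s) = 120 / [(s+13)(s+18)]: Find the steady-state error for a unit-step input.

The open loop has no poles at the origin → type 0 system.
K_p = lim_{s→0} L(s) = 120 / (13·18) = 20/39.
e_ss = 1/(1 + K_p) = 1/(59/39) = 39/59.

39/59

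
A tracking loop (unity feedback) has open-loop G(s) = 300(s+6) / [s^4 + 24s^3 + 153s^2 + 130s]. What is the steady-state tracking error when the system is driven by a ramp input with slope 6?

Factoring s from the denominator leaves a polynomial with constant term 130, so the system is type 1.
K_v = lim_{s→0} s·G(s) = 300·6 / 130 = 180/13.
e_ss = 6/K_v = 6/(180/13) = 13/30.

13/30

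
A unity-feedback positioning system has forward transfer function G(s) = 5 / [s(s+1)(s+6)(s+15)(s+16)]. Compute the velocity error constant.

1/288

One free integrator in G(s): this is a type 1 system.
K_v = lim_{s→0} s·G(s) = 5 / (1·6·15·16) = 1/288.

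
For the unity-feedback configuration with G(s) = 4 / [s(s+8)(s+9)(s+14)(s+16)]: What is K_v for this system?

1/4032

G(s) has one factor of s in the denominator, so the system is type 1.
K_v = lim_{s→0} s·G(s) = 4 / (8·9·14·16) = 1/4032.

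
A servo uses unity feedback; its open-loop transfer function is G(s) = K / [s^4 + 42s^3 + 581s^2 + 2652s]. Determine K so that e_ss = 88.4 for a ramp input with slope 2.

The denominator has no term below 2652s — 1 pole at s=0, type 1.
K_v = lim_{s→0} s·G(s) = K / 2652 = (1/2652)·K.
e_ss = 2/K_v = 88.4 ⇒ K_v = 5/221 ⇒ K = (5/221)/(1/2652) = 60.

60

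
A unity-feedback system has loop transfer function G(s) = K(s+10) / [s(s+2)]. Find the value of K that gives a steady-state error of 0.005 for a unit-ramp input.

One free integrator in G(s): this is a type 1 system.
K_v = lim_{s→0} s·G(s) = K·10 / (2) = 5·K.
e_ss = 1/K_v = 0.005 ⇒ K_v = 200 ⇒ K = 200/5 = 40.

40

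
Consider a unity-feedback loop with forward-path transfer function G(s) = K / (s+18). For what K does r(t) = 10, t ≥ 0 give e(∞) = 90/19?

20

The open loop has no poles at the origin → type 0 system.
K_p = lim_{s→0} G(s) = K / (18) = (1/18)·K.
e_ss = 10/(1 + K_p) = 90/19 ⇒ 1 + (1/18)·K = 19/9 ⇒ K = 20.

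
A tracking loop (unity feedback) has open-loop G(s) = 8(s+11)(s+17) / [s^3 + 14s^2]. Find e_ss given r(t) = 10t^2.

35/187

The denominator has no term below 14s^2 — 2 poles at s=0, type 2.
K_a = lim_{s→0} s^2·G(s) = 8·11·17 / 14 = 748/7.
r(t) = 10t^2 gives R(s) = 20/s^3.
e_ss = 20/K_a = 20/(748/7) = 35/187.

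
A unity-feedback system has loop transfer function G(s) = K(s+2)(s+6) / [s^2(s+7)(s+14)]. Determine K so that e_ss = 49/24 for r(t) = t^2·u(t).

8

G(s) has two factors of s in the denominator, so the system is type 2.
K_a = lim_{s→0} s^2·G(s) = K·2·6 / (7·14) = (6/49)·K.
e_ss = 2/K_a = 49/24 ⇒ K_a = 48/49 ⇒ K = (48/49)/(6/49) = 8.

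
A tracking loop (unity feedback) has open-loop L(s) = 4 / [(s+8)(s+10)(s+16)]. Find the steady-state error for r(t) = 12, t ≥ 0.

L(s) has no factors of s in the denominator, so the system is type 0.
K_p = lim_{s→0} L(s) = 4 / (8·10·16) = 1/320.
e_ss = 12/(1 + K_p) = 12/(321/320) = 1280/107.

1280/107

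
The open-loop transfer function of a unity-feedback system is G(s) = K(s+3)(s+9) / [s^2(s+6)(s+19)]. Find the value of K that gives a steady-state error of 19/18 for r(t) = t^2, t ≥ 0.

8

G(s) has two factors of s in the denominator, so the system is type 2.
K_a = lim_{s→0} s^2·G(s) = K·3·9 / (6·19) = (9/38)·K.
e_ss = 2/K_a = 19/18 ⇒ K_a = 36/19 ⇒ K = (36/19)/(9/38) = 8.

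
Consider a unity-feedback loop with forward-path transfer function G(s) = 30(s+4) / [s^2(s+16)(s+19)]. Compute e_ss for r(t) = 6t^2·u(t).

System type = 2 (two poles at s=0).
K_a = lim_{s→0} s^2·G(s) = 30·4 / (16·19) = 15/38.
r(t) = 6t^2 gives R(s) = 12/s^3.
e_ss = 12/K_a = 12/(15/38) = 30.4.

30.4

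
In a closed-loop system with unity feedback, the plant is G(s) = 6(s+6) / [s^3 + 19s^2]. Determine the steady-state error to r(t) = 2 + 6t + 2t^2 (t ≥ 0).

Factoring s^2 from the denominator leaves a polynomial with constant term 19, so the system is type 2. By superposition:
  • 2: tracked with zero error.
  • 6t: tracked with zero error.
  • 2t^2: e_ss = 4/K_a with K_a=36/19 → 19/9.
Total e_ss = 19/9.

19/9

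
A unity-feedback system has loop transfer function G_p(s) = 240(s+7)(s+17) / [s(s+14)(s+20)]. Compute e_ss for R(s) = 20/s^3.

G_p(s) has one factor of s in the denominator, so the system is type 1.
For a type-1 system K_a = 0, so e_ss to a parabolic input is unbounded.

infinity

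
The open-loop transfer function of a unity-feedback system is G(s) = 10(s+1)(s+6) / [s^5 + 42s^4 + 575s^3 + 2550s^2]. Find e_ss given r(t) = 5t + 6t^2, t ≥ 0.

510

Factoring s^2 from the denominator leaves a polynomial with constant term 2550, so the system is type 2. By superposition:
  • 5t: tracked with zero error.
  • 6t^2: e_ss = 12/K_a with K_a=2/85 → 510.
Total e_ss = 510.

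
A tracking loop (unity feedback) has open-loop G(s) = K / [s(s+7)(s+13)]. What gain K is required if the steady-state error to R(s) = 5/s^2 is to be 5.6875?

80

The open loop has one pole at the origin → type 1 system.
K_v = lim_{s→0} s·G(s) = K / (7·13) = (1/91)·K.
e_ss = 5/K_v = 5.6875 ⇒ K_v = 80/91 ⇒ K = (80/91)/(1/91) = 80.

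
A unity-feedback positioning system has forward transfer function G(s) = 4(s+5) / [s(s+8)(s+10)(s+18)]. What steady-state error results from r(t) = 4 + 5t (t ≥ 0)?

The open loop has one pole at the origin → type 1 system. Taking each input component in turn:
  • 4: tracked with zero error.
  • 5t: e_ss = 5/K_v with K_v=1/72 → 360.
Total e_ss = 360.

360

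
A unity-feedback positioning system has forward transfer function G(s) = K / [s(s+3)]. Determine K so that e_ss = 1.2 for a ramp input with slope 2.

The open loop has one pole at the origin → type 1 system.
K_v = lim_{s→0} s·G(s) = K / (3) = (1/3)·K.
e_ss = 2/K_v = 1.2 ⇒ K_v = 5/3 ⇒ K = (5/3)/(1/3) = 5.

5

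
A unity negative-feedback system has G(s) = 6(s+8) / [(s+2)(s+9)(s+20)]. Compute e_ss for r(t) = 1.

15/17

G(s) has no factors of s in the denominator, so the system is type 0.
K_p = lim_{s→0} G(s) = 6·8 / (2·9·20) = 2/15.
e_ss = 1/(1 + K_p) = 1/(17/15) = 15/17.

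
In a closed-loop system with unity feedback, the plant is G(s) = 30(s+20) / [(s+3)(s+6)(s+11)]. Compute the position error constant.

The open loop has no poles at the origin → type 0 system.
K_p = lim_{s→0} G(s) = 30·20 / (3·6·11) = 100/33.

100/33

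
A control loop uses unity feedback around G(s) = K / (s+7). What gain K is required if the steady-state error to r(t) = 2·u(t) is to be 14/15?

G(s) has no factors of s in the denominator, so the system is type 0.
K_p = lim_{s→0} G(s) = K / (7) = (1/7)·K.
e_ss = 2/(1 + K_p) = 14/15 ⇒ 1 + (1/7)·K = 15/7 ⇒ K = 8.

8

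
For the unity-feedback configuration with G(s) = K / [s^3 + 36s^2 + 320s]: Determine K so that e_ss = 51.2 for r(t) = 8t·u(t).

Factoring s from the denominator leaves a polynomial with constant term 320, so the system is type 1.
K_v = lim_{s→0} s·G(s) = K / 320 = (1/320)·K.
e_ss = 8/K_v = 51.2 ⇒ K_v = 5/32 ⇒ K = (5/32)/(1/320) = 50.

50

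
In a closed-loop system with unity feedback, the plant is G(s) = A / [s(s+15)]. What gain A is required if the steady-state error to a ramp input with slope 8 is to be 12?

The open loop has one pole at the origin → type 1 system.
K_v = lim_{s→0} s·G(s) = A / (15) = (1/15)·A.
e_ss = 8/K_v = 12 ⇒ K_v = 2/3 ⇒ A = (2/3)/(1/15) = 10.

10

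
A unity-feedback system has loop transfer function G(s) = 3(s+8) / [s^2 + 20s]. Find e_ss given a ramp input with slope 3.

2.5

Factoring s from the denominator leaves a polynomial with constant term 20, so the system is type 1.
K_v = lim_{s→0} s·G(s) = 3·8 / 20 = 1.2.
e_ss = 3/K_v = 3/1.2 = 2.5.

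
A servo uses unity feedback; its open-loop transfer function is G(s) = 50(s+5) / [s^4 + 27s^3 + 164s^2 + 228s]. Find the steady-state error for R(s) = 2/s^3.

Lowest-order denominator term is 228s, so the open loop has 1 pole at the origin → type 1 system.
K_a = lim_{s→0} s^2·G(s) = 0; the steady-state error to this parabolic input grows without bound.

infinity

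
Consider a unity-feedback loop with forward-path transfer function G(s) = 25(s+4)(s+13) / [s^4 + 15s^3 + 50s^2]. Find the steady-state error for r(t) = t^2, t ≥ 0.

1/13

The denominator has no term below 50s^2 — 2 poles at s=0, type 2.
K_a = lim_{s→0} s^2·G(s) = 25·4·13 / 50 = 26.
r(t) = t^2 gives R(s) = 2/s^3.
e_ss = 2/K_a = 2/26 = 1/13.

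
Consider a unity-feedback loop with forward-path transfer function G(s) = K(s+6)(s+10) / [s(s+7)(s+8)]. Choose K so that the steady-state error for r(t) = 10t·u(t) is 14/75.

The open loop has one pole at the origin → type 1 system.
K_v = lim_{s→0} s·G(s) = K·6·10 / (7·8) = (15/14)·K.
e_ss = 10/K_v = 14/75 ⇒ K_v = 375/7 ⇒ K = (375/7)/(15/14) = 50.

50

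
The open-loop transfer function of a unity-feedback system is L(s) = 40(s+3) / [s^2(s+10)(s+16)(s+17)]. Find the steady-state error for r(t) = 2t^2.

Two free integrators in L(s): this is a type 2 system.
K_a = lim_{s→0} s^2·L(s) = 40·3 / (10·16·17) = 3/68.
r(t) = 2t^2 gives R(s) = 4/s^3.
e_ss = 4/K_a = 4/(3/68) = 272/3.

272/3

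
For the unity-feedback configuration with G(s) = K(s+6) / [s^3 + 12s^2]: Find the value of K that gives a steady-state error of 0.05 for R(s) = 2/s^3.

The denominator has no term below 12s^2 — 2 poles at s=0, type 2.
K_a = lim_{s→0} s^2·G(s) = K·6 / 12 = 0.5·K.
e_ss = 2/K_a = 0.05 ⇒ K_a = 40 ⇒ K = 40/0.5 = 80.

80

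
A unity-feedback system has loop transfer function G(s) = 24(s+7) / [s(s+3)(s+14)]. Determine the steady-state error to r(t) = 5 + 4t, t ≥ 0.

1

G(s) has one factor of s in the denominator, so the system is type 1. Treating each term separately:
  • 5: tracked with zero error.
  • 4t: e_ss = 4/K_v with K_v=4 → 1.
Total e_ss = 1.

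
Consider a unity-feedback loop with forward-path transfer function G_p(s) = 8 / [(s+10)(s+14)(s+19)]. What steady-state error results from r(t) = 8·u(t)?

No free integrators in G_p(s): this is a type 0 system.
K_p = lim_{s→0} G_p(s) = 8 / (10·14·19) = 2/665.
e_ss = 8/(1 + K_p) = 8/(667/665) = 5320/667.

5320/667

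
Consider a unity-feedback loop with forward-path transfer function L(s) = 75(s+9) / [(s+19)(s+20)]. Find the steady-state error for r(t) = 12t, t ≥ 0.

System type = 0 (no poles at s=0).
For a type-0 system K_v = 0, so e_ss to a ramp input is unbounded.

infinity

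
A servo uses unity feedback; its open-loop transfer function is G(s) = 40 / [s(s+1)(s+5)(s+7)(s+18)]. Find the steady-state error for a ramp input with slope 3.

One free integrator in G(s): this is a type 1 system.
K_v = lim_{s→0} s·G(s) = 40 / (1·5·7·18) = 4/63.
e_ss = 3/K_v = 3/(4/63) = 47.25.

47.25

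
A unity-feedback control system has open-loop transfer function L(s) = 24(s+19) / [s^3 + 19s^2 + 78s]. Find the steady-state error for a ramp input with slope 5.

65/76

The denominator has no term below 78s — 1 pole at s=0, type 1.
K_v = lim_{s→0} s·L(s) = 24·19 / 78 = 76/13.
e_ss = 5/K_v = 5/(76/13) = 65/76.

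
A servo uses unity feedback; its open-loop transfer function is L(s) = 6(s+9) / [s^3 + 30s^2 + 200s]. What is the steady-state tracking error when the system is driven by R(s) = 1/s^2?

Lowest-order denominator term is 200s, so the open loop has 1 pole at the origin → type 1 system.
K_v = lim_{s→0} s·L(s) = 6·9 / 200 = 0.27.
e_ss = 1/K_v = 1/0.27 = 100/27.

100/27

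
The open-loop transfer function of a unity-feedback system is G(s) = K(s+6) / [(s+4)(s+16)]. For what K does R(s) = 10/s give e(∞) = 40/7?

8

The open loop has no poles at the origin → type 0 system.
K_p = lim_{s→0} G(s) = K·6 / (4·16) = (3/32)·K.
e_ss = 10/(1 + K_p) = 40/7 ⇒ 1 + (3/32)·K = 1.75 ⇒ K = 8.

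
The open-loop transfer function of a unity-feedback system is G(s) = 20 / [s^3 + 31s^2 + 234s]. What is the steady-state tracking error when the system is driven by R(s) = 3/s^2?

Factoring s from the denominator leaves a polynomial with constant term 234, so the system is type 1.
K_v = lim_{s→0} s·G(s) = 20 / 234 = 10/117.
e_ss = 3/K_v = 3/(10/117) = 35.1.

35.1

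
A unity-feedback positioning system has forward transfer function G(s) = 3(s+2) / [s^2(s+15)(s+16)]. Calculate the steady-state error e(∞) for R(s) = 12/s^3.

480

G(s) has two factors of s in the denominator, so the system is type 2.
K_a = lim_{s→0} s^2·G(s) = 3·2 / (15·16) = 0.025.
r(t) = 6t^2 gives R(s) = 12/s^3.
e_ss = 12/K_a = 12/0.025 = 480.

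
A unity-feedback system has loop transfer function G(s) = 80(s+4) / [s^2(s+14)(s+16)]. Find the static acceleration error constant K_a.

The open loop has two poles at the origin → type 2 system.
K_a = lim_{s→0} s^2·G(s) = 80·4 / (14·16) = 10/7.

10/7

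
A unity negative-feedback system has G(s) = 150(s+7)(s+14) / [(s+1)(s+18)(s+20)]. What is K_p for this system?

245/6

No free integrators in G(s): this is a type 0 system.
K_p = lim_{s→0} G(s) = 150·7·14 / (1·18·20) = 245/6.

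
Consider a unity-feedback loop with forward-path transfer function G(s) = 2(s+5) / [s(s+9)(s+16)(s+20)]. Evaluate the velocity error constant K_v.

1/288

System type = 1 (one pole at s=0).
K_v = lim_{s→0} s·G(s) = 2·5 / (9·16·20) = 1/288.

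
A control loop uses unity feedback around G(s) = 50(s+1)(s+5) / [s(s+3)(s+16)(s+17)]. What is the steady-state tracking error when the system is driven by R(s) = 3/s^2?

9.792

System type = 1 (one pole at s=0).
K_v = lim_{s→0} s·G(s) = 50·1·5 / (3·16·17) = 125/408.
e_ss = 3/K_v = 3/(125/408) = 9.792.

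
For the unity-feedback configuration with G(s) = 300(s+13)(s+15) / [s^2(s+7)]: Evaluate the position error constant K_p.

K_p = lim_{s→0} G(s); with 2 poles at the origin the limit diverges, so K_p = ∞.

infinity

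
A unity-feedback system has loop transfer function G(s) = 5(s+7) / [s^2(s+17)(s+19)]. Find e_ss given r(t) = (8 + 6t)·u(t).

Two free integrators in G(s): this is a type 2 system. By superposition:
  • 8: tracked with zero error.
  • 6t: tracked with zero error.
Total e_ss = 0.

0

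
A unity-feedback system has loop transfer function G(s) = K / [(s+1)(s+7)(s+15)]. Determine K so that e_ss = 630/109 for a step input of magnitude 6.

G(s) has no factors of s in the denominator, so the system is type 0.
K_p = lim_{s→0} G(s) = K / (1·7·15) = (1/105)·K.
e_ss = 6/(1 + K_p) = 630/109 ⇒ 1 + (1/105)·K = 109/105 ⇒ K = 4.

4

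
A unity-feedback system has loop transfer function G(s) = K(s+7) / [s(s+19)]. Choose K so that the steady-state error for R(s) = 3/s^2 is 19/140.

60

G(s) has one factor of s in the denominator, so the system is type 1.
K_v = lim_{s→0} s·G(s) = K·7 / (19) = (7/19)·K.
e_ss = 3/K_v = 19/140 ⇒ K_v = 420/19 ⇒ K = (420/19)/(7/19) = 60.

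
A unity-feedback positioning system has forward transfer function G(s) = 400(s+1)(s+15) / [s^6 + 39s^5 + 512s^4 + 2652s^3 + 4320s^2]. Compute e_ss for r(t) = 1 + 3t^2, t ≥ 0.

4.32

The denominator has no term below 4320s^2 — 2 poles at s=0, type 2. By superposition:
  • 1: tracked with zero error.
  • 3t^2: e_ss = 6/K_a with K_a=25/18 → 4.32.
Total e_ss = 4.32.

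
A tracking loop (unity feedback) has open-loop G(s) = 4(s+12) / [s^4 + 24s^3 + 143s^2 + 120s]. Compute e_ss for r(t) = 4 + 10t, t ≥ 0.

The denominator has no term below 120s — 1 pole at s=0, type 1. Treating each term separately:
  • 4: tracked with zero error.
  • 10t: e_ss = 10/K_v with K_v=0.4 → 25.
Total e_ss = 25.

25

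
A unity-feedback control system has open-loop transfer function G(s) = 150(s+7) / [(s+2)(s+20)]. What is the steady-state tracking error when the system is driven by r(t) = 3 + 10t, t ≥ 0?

infinity

The open loop has no poles at the origin → type 0 system. Taking each input component in turn:
  • 3: e_ss = 3/(1+K_p) with K_p=26.25 → 12/109.
  • 10t: a type-0 system cannot track it, e_ss → ∞.
The unbounded component dominates.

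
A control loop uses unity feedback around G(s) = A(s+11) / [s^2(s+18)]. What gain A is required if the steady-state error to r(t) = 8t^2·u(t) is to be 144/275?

G(s) has two factors of s in the denominator, so the system is type 2.
K_a = lim_{s→0} s^2·G(s) = A·11 / (18) = (11/18)·A.
e_ss = 16/K_a = 144/275 ⇒ K_a = 275/9 ⇒ A = (275/9)/(11/18) = 50.

50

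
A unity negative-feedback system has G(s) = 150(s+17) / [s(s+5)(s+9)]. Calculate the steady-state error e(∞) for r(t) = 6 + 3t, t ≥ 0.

9/170

One free integrator in G(s): this is a type 1 system. Treating each term separately:
  • 6: tracked with zero error.
  • 3t: e_ss = 3/K_v with K_v=170/3 → 9/170.
Total e_ss = 9/170.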